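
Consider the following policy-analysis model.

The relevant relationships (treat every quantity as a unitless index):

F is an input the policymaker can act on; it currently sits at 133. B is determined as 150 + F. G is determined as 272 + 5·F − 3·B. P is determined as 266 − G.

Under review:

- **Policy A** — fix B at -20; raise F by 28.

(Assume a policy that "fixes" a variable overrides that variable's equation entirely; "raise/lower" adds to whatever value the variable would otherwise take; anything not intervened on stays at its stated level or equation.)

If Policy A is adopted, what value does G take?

1137

Policy A (B := -20, F + 28):
  F = 133 + 28 = 161
  B = -20
  G = 272 + 5·161 − 3·(-20) = 1137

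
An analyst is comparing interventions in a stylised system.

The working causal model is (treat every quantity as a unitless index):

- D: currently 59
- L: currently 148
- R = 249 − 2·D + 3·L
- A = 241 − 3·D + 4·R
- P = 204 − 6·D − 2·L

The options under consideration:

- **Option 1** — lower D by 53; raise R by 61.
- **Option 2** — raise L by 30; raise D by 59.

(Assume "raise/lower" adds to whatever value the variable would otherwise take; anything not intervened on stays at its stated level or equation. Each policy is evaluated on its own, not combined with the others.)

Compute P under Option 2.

-860

Option 2 (L + 30, D + 59):
  D = 59 + 59 = 118
  L = 148 + 30 = 178
  P = 204 − 6·118 − 2·178 = -860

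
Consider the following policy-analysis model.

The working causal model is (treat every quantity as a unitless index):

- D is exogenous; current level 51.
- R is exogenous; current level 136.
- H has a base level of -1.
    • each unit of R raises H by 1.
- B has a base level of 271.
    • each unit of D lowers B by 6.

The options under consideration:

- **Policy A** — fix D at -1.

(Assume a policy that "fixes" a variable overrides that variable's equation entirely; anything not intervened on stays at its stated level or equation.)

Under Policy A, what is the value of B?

Policy A (D := -1):
  D = -1
  B = 271 − 6·(-1) = 277

277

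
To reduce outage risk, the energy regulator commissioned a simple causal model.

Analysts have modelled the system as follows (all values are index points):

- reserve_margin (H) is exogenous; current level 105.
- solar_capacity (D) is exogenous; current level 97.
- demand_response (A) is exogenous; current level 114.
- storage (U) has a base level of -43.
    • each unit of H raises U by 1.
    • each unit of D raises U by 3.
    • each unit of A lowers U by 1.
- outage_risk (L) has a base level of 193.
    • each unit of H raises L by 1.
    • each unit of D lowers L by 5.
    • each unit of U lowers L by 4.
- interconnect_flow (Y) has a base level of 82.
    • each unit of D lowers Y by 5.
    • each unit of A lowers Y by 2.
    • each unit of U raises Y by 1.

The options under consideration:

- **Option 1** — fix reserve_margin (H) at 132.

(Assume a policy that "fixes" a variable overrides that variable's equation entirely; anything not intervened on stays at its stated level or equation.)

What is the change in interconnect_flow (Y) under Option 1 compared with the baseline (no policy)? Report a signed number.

Baseline:
  H = 105
  D = 97
  A = 114
  U = -43 + 105 + 3·97 − 114 = 239
  Y = 82 − 5·97 − 2·114 + 239 = -392
Option 1 (H := 132):
  H = 132
  D = 97
  A = 114
  U = -43 + 132 + 3·97 − 114 = 266
  Y = 82 − 5·97 − 2·114 + 266 = -365
Change in Y: -365 − (-392) = 27

27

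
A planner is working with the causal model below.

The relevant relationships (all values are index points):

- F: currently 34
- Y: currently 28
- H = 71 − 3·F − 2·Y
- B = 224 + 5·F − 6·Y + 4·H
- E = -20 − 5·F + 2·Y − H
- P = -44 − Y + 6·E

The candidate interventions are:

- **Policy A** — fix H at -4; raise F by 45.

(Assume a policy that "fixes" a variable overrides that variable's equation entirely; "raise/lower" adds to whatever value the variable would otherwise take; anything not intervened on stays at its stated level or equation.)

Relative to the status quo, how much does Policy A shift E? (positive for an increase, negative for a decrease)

Baseline:
  F = 34
  Y = 28
  H = 71 − 3·34 − 2·28 = -87
  E = -20 − 5·34 + 2·28 − (-87) = -47
Policy A (H := -4, F + 45):
  F = 34 + 45 = 79
  Y = 28
  H = -4
  E = -20 − 5·79 + 2·28 − (-4) = -355
Change in E: -355 − (-47) = -308

-308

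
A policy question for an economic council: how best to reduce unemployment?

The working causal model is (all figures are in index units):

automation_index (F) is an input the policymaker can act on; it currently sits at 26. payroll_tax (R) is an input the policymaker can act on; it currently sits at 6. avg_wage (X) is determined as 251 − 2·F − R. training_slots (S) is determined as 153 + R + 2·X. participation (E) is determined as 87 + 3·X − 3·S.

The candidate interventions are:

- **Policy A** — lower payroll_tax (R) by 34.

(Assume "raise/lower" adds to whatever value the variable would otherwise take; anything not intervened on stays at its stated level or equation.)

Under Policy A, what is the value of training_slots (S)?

579

Policy A (R − 34):
  F = 26
  R = 6 − 34 = -28
  X = 251 − 2·26 − (-28) = 227
  S = 153 + (-28) + 2·227 = 579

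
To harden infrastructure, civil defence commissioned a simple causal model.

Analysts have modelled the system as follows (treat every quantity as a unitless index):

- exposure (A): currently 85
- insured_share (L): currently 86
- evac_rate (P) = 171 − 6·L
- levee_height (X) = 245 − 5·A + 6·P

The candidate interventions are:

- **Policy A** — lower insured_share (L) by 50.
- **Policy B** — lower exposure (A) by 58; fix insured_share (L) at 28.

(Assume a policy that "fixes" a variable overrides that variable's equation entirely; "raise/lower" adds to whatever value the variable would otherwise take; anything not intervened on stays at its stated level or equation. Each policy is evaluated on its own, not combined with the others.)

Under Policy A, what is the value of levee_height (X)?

-450

Policy A (L − 50):
  A = 85
  L = 86 − 50 = 36
  P = 171 − 6·36 = -45
  X = 245 − 5·85 + 6·(-45) = -450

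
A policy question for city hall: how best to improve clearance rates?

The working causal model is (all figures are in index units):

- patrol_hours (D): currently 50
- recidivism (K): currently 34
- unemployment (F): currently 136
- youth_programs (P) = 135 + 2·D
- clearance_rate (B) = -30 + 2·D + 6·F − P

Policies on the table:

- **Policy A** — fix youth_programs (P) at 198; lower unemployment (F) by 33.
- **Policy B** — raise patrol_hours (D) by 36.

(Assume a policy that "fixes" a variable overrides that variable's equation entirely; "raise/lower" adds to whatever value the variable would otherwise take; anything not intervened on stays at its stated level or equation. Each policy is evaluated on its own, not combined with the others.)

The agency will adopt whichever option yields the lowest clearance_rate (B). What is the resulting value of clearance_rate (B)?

Policy A (P := 198, F − 33):
  D = 50
  F = 136 − 33 = 103
  P = 198
  B = -30 + 2·50 + 6·103 − 198 = 490
Policy B (D + 36):
  D = 50 + 36 = 86
  F = 136
  P = 135 + 2·86 = 307
  B = -30 + 2·86 + 6·136 − 307 = 651
Comparing — Policy A: B=490, Policy B: B=651. Lowest is 490 (Policy A).

490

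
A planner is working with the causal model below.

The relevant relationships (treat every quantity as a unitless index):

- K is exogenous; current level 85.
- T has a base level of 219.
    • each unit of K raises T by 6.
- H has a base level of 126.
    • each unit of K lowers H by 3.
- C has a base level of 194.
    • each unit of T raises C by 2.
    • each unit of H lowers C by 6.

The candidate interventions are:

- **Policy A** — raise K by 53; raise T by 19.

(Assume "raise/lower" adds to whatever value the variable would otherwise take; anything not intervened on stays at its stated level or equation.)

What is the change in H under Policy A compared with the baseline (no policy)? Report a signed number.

Baseline:
  K = 85
  H = 126 − 3·85 = -129
Policy A (K + 53, T + 19):
  K = 85 + 53 = 138
  H = 126 − 3·138 = -288
Change in H: -288 − (-129) = -159

-159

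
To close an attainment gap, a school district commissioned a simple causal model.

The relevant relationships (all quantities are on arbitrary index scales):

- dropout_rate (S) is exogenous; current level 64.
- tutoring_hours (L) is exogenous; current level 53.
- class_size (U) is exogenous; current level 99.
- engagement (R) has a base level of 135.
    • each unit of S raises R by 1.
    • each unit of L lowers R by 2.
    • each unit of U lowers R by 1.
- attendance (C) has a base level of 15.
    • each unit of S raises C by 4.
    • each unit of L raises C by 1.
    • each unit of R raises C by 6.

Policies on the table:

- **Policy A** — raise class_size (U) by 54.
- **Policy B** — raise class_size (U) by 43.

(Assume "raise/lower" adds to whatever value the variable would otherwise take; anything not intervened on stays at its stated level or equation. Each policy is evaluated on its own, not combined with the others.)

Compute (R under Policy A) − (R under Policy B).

Policy A (U + 54):
  S = 64
  L = 53
  U = 99 + 54 = 153
  R = 135 + 64 − 2·53 − 153 = -60
Policy B (U + 43):
  S = 64
  L = 53
  U = 99 + 43 = 142
  R = 135 + 64 − 2·53 − 142 = -49
R: -60 − (-49) = -11

-11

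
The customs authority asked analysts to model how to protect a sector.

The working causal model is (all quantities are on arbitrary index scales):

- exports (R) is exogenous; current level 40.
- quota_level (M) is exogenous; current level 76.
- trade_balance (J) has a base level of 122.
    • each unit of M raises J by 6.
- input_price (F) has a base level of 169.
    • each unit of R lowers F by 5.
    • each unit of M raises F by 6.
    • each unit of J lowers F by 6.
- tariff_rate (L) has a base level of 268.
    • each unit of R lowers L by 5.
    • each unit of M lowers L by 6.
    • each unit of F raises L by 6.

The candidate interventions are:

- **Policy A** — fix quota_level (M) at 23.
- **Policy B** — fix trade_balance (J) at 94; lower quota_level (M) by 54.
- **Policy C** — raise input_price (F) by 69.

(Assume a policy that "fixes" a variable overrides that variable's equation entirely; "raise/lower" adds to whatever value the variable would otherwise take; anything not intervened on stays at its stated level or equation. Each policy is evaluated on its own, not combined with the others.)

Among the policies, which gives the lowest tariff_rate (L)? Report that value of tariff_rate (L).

Policy A (M := 23):
  R = 40
  M = 23
  J = 122 + 6·23 = 260
  F = 169 − 5·40 + 6·23 − 6·260 = -1453
  L = 268 − 5·40 − 6·23 + 6·(-1453) = -8788
Policy B (J := 94, M − 54):
  R = 40
  M = 76 − 54 = 22
  J = 94
  F = 169 − 5·40 + 6·22 − 6·94 = -463
  L = 268 − 5·40 − 6·22 + 6·(-463) = -2842
Policy C (F + 69):
  R = 40
  M = 76
  J = 122 + 6·76 = 578
  F = 169 − 5·40 + 6·76 − 6·578 (+69 from intervention) = -2974
  L = 268 − 5·40 − 6·76 + 6·(-2974) = -18232
Comparing — Policy A: L=-8788, Policy B: L=-2842, Policy C: L=-18232. Lowest is -18232 (Policy C).

-18232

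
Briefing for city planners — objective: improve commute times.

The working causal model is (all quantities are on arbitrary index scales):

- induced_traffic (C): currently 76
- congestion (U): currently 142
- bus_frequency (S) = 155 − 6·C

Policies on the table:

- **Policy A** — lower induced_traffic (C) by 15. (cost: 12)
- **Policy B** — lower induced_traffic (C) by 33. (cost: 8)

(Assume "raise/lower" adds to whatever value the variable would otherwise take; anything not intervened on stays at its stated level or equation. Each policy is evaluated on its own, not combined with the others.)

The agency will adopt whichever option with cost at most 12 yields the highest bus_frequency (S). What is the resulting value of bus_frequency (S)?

-103

Policy A (C − 15):
  C = 76 − 15 = 61
  S = 155 − 6·61 = -211
Policy B (C − 33):
  C = 76 − 33 = 43
  S = 155 − 6·43 = -103
Comparing — Policy A: S=-211, Policy B: S=-103. Highest is -103 (Policy B).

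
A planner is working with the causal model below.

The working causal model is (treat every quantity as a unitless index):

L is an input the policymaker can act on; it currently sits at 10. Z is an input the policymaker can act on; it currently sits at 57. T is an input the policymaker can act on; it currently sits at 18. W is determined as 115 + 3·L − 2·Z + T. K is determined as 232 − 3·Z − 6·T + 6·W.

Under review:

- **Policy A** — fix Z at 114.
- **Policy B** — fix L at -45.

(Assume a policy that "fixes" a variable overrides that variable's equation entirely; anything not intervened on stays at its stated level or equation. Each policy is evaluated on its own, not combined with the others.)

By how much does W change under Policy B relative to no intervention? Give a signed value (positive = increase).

-165

Baseline:
  L = 10
  Z = 57
  T = 18
  W = 115 + 3·10 − 2·57 + 18 = 49
Policy B (L := -45):
  L = -45
  Z = 57
  T = 18
  W = 115 + 3·(-45) − 2·57 + 18 = -116
Change in W: -116 − 49 = -165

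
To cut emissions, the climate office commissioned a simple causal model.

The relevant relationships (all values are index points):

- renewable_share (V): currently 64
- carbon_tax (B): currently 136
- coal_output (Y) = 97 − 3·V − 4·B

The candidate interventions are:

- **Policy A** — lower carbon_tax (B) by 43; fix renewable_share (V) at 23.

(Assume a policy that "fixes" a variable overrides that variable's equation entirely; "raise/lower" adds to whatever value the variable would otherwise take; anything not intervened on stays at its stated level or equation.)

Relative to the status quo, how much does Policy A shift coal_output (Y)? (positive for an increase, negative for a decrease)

Baseline:
  V = 64
  B = 136
  Y = 97 − 3·64 − 4·136 = -639
Policy A (B − 43, V := 23):
  V = 23
  B = 136 − 43 = 93
  Y = 97 − 3·23 − 4·93 = -344
Change in Y: -344 − (-639) = 295

295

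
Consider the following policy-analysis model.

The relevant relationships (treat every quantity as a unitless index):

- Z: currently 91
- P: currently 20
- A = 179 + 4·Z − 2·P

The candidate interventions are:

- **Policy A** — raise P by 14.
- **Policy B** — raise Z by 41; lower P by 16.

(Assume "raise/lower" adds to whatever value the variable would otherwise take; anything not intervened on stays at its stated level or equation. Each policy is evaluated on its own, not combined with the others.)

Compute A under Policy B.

Policy B (Z + 41, P − 16):
  Z = 91 + 41 = 132
  P = 20 − 16 = 4
  A = 179 + 4·132 − 2·4 = 699

699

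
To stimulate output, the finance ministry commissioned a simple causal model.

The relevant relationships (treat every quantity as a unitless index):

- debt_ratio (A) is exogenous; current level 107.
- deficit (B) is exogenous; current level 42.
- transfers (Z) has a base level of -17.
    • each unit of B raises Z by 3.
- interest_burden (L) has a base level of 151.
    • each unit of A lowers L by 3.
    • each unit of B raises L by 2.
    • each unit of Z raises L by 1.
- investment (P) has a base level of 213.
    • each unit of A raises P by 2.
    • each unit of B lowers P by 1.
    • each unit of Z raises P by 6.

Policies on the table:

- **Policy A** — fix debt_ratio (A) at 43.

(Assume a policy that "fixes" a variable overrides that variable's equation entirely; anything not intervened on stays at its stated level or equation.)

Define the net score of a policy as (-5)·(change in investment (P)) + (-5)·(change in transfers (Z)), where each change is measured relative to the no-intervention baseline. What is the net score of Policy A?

640

Baseline:
  A = 107
  B = 42
  Z = -17 + 3·42 = 109
  P = 213 + 2·107 − 42 + 6·109 = 1039
Policy A (A := 43):
  A = 43
  B = 42
  Z = -17 + 3·42 = 109
  P = 213 + 2·43 − 42 + 6·109 = 911
ΔP = 911 − 1039 = -128; ΔZ = 109 − 109 = 0
Score = (-5)·(-128) + (-5)·0 = 640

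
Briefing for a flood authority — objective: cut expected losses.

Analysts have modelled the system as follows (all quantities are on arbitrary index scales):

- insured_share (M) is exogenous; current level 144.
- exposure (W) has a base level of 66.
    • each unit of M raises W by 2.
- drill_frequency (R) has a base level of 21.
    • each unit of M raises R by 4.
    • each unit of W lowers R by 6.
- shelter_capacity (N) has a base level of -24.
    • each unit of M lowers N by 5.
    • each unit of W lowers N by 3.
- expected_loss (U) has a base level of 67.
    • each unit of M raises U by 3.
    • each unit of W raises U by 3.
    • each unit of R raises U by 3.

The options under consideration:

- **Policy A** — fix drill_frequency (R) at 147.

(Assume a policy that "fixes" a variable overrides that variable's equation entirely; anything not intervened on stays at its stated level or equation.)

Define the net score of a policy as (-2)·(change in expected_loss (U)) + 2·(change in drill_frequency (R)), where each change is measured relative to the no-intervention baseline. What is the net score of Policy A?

-6696

Baseline:
  M = 144
  W = 66 + 2·144 = 354
  R = 21 + 4·144 − 6·354 = -1527
  U = 67 + 3·144 + 3·354 + 3·(-1527) = -3020
Policy A (R := 147):
  M = 144
  W = 66 + 2·144 = 354
  R = 147
  U = 67 + 3·144 + 3·354 + 3·147 = 2002
ΔU = 2002 − (-3020) = 5022; ΔR = 147 − (-1527) = 1674
Score = (-2)·5022 + 2·1674 = -6696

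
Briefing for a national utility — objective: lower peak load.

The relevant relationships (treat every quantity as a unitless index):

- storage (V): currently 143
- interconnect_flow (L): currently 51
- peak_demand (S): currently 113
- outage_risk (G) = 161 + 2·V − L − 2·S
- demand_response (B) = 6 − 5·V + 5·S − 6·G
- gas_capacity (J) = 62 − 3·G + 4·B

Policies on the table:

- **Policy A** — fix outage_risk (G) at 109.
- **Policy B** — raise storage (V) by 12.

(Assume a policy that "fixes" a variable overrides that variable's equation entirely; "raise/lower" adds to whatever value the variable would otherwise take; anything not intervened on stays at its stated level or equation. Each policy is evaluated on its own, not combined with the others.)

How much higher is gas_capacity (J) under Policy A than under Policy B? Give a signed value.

Policy A (G := 109):
  V = 143
  L = 51
  S = 113
  G = 109
  B = 6 − 5·143 + 5·113 − 6·109 = -798
  J = 62 − 3·109 + 4·(-798) = -3457
Policy B (V + 12):
  V = 143 + 12 = 155
  L = 51
  S = 113
  G = 161 + 2·155 − 51 − 2·113 = 194
  B = 6 − 5·155 + 5·113 − 6·194 = -1368
  J = 62 − 3·194 + 4·(-1368) = -5992
J: -3457 − (-5992) = 2535

2535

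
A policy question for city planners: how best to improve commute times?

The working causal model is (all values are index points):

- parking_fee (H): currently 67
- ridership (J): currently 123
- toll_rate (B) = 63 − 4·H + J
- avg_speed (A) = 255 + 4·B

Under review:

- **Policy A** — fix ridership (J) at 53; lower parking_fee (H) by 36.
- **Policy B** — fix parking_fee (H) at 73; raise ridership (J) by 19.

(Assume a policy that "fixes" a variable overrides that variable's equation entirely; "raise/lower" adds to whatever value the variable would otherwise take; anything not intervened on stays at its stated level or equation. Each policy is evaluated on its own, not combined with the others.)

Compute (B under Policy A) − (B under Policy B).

Policy A (J := 53, H − 36):
  H = 67 − 36 = 31
  J = 53
  B = 63 − 4·31 + 53 = -8
Policy B (H := 73, J + 19):
  H = 73
  J = 123 + 19 = 142
  B = 63 − 4·73 + 142 = -87
B: -8 − (-87) = 79

79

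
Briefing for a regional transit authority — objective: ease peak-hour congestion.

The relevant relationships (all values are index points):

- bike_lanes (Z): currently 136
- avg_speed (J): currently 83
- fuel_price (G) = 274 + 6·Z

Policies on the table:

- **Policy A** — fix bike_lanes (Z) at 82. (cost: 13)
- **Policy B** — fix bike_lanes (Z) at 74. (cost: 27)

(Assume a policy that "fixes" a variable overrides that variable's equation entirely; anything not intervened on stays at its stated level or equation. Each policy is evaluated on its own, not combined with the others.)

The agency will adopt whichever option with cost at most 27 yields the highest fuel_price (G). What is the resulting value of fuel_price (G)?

766

Policy A (Z := 82):
  Z = 82
  G = 274 + 6·82 = 766
Policy B (Z := 74):
  Z = 74
  G = 274 + 6·74 = 718
Comparing — Policy A: G=766, Policy B: G=718. Highest is 766 (Policy A).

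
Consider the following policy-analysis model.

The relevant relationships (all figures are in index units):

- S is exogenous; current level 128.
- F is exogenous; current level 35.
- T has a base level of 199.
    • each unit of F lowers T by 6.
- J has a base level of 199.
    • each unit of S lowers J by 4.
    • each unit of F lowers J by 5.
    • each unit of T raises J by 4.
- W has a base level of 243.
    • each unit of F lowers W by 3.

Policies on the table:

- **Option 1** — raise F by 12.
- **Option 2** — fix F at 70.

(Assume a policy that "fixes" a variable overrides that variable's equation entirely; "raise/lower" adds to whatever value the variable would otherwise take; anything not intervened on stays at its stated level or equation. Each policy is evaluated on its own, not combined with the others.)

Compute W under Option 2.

Option 2 (F := 70):
  F = 70
  W = 243 − 3·70 = 33

33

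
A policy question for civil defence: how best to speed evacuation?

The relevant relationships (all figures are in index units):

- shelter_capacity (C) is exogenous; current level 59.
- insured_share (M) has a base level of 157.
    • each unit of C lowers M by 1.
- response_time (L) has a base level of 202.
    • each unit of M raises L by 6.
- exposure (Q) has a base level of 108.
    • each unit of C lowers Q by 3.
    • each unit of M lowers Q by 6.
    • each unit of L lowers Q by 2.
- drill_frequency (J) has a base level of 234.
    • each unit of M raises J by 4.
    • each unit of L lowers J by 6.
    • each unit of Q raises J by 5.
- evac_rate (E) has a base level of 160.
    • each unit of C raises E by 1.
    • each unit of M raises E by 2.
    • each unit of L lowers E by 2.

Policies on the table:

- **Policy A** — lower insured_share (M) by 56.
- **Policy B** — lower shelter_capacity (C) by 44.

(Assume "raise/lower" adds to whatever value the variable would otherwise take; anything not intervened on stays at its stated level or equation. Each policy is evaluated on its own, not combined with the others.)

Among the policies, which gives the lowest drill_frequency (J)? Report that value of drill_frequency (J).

-20007

Policy A (M − 56):
  C = 59
  M = 157 − 59 (−56 from intervention) = 42
  L = 202 + 6·42 = 454
  Q = 108 − 3·59 − 6·42 − 2·454 = -1229
  J = 234 + 4·42 − 6·454 + 5·(-1229) = -8467
Policy B (C − 44):
  C = 59 − 44 = 15
  M = 157 − 15 = 142
  L = 202 + 6·142 = 1054
  Q = 108 − 3·15 − 6·142 − 2·1054 = -2897
  J = 234 + 4·142 − 6·1054 + 5·(-2897) = -20007
Comparing — Policy A: J=-8467, Policy B: J=-20007. Lowest is -20007 (Policy B).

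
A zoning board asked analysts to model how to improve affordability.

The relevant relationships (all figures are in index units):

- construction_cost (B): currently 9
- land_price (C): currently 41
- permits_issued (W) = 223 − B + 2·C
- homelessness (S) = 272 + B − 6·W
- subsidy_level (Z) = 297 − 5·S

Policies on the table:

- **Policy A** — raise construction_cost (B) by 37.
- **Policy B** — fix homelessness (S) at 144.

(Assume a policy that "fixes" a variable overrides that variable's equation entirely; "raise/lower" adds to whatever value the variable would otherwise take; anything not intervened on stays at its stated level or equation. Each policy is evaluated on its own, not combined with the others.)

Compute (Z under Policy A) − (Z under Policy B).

Policy A (B + 37):
  B = 9 + 37 = 46
  C = 41
  W = 223 − 46 + 2·41 = 259
  S = 272 + 46 − 6·259 = -1236
  Z = 297 − 5·(-1236) = 6477
Policy B (S := 144):
  B = 9
  C = 41
  W = 223 − 9 + 2·41 = 296
  S = 144
  Z = 297 − 5·144 = -423
Z: 6477 − (-423) = 6900

6900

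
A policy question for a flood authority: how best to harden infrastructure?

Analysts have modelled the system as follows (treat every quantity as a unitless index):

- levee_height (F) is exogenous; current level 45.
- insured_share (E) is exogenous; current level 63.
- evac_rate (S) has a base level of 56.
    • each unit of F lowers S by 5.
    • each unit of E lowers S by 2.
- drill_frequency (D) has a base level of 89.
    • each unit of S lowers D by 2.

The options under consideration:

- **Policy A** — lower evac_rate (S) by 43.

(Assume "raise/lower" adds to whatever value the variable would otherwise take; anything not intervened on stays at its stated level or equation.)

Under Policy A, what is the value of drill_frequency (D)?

765

Policy A (S − 43):
  F = 45
  E = 63
  S = 56 − 5·45 − 2·63 (−43 from intervention) = -338
  D = 89 − 2·(-338) = 765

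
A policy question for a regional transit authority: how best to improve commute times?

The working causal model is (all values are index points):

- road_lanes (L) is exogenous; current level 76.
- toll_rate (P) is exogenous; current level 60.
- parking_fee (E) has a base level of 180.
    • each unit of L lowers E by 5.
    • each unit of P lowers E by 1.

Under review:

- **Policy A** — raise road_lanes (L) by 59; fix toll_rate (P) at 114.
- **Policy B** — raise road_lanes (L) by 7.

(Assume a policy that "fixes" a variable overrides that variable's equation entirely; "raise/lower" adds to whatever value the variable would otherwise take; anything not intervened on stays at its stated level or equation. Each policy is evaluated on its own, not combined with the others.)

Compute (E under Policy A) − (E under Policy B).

Policy A (L + 59, P := 114):
  L = 76 + 59 = 135
  P = 114
  E = 180 − 5·135 − 114 = -609
Policy B (L + 7):
  L = 76 + 7 = 83
  P = 60
  E = 180 − 5·83 − 60 = -295
E: -609 − (-295) = -314

-314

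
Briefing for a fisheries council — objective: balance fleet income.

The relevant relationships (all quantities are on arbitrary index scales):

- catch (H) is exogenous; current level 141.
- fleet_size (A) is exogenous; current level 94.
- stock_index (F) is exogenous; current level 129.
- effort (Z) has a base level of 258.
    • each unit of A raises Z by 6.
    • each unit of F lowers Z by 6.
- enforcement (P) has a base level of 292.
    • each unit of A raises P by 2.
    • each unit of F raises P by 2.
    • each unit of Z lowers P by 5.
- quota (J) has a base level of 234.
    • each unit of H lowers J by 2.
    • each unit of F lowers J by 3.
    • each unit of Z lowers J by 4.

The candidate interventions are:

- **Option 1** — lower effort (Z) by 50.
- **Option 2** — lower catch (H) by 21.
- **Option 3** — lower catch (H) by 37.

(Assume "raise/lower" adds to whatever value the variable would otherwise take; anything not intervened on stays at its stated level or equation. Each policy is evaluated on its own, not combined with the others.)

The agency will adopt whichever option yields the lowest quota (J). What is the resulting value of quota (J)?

-585

Option 1 (Z − 50):
  H = 141
  A = 94
  F = 129
  Z = 258 + 6·94 − 6·129 (−50 from intervention) = -2
  J = 234 − 2·141 − 3·129 − 4·(-2) = -427
Option 2 (H − 21):
  H = 141 − 21 = 120
  A = 94
  F = 129
  Z = 258 + 6·94 − 6·129 = 48
  J = 234 − 2·120 − 3·129 − 4·48 = -585
Option 3 (H − 37):
  H = 141 − 37 = 104
  A = 94
  F = 129
  Z = 258 + 6·94 − 6·129 = 48
  J = 234 − 2·104 − 3·129 − 4·48 = -553
Comparing — Option 1: J=-427, Option 2: J=-585, Option 3: J=-553. Lowest is -585 (Option 2).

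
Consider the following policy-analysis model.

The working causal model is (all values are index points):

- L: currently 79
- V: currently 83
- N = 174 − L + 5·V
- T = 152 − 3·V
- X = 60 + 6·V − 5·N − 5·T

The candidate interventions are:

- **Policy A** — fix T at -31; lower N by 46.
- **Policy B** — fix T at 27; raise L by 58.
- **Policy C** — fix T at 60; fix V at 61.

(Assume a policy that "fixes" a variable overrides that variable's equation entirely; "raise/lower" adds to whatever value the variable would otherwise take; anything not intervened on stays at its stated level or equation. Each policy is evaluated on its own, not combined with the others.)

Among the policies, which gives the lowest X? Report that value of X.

Policy A (T := -31, N − 46):
  L = 79
  V = 83
  N = 174 − 79 + 5·83 (−46 from intervention) = 464
  T = -31
  X = 60 + 6·83 − 5·464 − 5·(-31) = -1607
Policy B (T := 27, L + 58):
  L = 79 + 58 = 137
  V = 83
  N = 174 − 137 + 5·83 = 452
  T = 27
  X = 60 + 6·83 − 5·452 − 5·27 = -1837
Policy C (T := 60, V := 61):
  L = 79
  V = 61
  N = 174 − 79 + 5·61 = 400
  T = 60
  X = 60 + 6·61 − 5·400 − 5·60 = -1874
Comparing — Policy A: X=-1607, Policy B: X=-1837, Policy C: X=-1874. Lowest is -1874 (Policy C).

-1874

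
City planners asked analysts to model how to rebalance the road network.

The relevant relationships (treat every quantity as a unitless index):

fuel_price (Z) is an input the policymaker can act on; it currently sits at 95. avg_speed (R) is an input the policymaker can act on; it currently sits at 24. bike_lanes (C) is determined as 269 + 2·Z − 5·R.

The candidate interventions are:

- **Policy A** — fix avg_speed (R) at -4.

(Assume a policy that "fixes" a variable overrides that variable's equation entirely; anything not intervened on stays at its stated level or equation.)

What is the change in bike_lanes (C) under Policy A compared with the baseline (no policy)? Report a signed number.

Baseline:
  Z = 95
  R = 24
  C = 269 + 2·95 − 5·24 = 339
Policy A (R := -4):
  Z = 95
  R = -4
  C = 269 + 2·95 − 5·(-4) = 479
Change in C: 479 − 339 = 140

140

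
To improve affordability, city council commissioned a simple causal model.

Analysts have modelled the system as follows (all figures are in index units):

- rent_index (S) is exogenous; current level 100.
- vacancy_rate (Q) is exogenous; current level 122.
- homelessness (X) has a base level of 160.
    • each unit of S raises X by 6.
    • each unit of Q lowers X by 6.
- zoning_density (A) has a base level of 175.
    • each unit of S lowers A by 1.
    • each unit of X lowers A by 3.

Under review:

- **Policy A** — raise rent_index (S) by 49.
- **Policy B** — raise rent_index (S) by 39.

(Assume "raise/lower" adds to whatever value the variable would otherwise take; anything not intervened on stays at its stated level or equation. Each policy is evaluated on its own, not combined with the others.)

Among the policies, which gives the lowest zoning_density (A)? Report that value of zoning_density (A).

-940

Policy A (S + 49):
  S = 100 + 49 = 149
  Q = 122
  X = 160 + 6·149 − 6·122 = 322
  A = 175 − 149 − 3·322 = -940
Policy B (S + 39):
  S = 100 + 39 = 139
  Q = 122
  X = 160 + 6·139 − 6·122 = 262
  A = 175 − 139 − 3·262 = -750
Comparing — Policy A: A=-940, Policy B: A=-750. Lowest is -940 (Policy A).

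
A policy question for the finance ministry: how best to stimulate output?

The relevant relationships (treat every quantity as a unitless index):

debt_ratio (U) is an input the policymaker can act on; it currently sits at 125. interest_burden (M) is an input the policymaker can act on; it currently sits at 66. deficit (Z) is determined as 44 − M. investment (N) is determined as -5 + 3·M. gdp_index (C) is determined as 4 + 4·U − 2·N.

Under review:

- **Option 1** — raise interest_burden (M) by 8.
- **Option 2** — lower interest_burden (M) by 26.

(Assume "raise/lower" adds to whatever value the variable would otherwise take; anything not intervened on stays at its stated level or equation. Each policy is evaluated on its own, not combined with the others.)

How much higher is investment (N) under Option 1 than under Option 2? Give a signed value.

102

Option 1 (M + 8):
  M = 66 + 8 = 74
  N = -5 + 3·74 = 217
Option 2 (M − 26):
  M = 66 − 26 = 40
  N = -5 + 3·40 = 115
N: 217 − 115 = 102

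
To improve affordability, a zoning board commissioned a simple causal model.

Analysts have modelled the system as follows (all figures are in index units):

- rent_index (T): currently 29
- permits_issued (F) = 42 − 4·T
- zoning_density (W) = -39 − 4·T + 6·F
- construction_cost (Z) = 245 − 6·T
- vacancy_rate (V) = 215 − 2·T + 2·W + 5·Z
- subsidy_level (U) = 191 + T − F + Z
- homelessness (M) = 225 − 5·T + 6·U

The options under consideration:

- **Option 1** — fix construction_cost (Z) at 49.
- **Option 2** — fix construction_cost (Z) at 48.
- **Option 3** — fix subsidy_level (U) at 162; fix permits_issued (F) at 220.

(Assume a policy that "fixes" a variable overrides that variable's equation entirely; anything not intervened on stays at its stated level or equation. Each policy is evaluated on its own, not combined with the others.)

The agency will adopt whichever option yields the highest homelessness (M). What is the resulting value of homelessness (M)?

Option 1 (Z := 49):
  T = 29
  F = 42 − 4·29 = -74
  Z = 49
  U = 191 + 29 − (-74) + 49 = 343
  M = 225 − 5·29 + 6·343 = 2138
Option 2 (Z := 48):
  T = 29
  F = 42 − 4·29 = -74
  Z = 48
  U = 191 + 29 − (-74) + 48 = 342
  M = 225 − 5·29 + 6·342 = 2132
Option 3 (U := 162, F := 220):
  T = 29
  F = 220
  Z = 245 − 6·29 = 71
  U = 162
  M = 225 − 5·29 + 6·162 = 1052
Comparing — Option 1: M=2138, Option 2: M=2132, Option 3: M=1052. Highest is 2138 (Option 1).

2138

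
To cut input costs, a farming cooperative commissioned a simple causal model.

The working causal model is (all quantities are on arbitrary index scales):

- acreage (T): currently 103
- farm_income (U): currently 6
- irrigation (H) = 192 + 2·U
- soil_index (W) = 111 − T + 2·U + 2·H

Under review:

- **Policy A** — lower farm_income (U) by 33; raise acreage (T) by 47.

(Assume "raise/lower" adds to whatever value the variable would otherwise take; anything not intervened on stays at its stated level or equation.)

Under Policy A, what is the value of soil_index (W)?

183

Policy A (U − 33, T + 47):
  T = 103 + 47 = 150
  U = 6 − 33 = -27
  H = 192 + 2·(-27) = 138
  W = 111 − 150 + 2·(-27) + 2·138 = 183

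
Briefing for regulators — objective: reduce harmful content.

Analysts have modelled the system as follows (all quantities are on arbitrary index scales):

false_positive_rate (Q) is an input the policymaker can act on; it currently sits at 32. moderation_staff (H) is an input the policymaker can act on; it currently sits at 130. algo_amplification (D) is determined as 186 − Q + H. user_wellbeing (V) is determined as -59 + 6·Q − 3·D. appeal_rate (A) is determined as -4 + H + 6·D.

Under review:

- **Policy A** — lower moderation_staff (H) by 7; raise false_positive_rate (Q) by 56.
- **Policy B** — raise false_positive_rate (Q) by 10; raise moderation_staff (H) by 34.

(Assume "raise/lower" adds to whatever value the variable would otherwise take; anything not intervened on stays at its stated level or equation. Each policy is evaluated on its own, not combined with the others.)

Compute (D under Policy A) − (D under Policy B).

-87

Policy A (H − 7, Q + 56):
  Q = 32 + 56 = 88
  H = 130 − 7 = 123
  D = 186 − 88 + 123 = 221
Policy B (Q + 10, H + 34):
  Q = 32 + 10 = 42
  H = 130 + 34 = 164
  D = 186 − 42 + 164 = 308
D: 221 − 308 = -87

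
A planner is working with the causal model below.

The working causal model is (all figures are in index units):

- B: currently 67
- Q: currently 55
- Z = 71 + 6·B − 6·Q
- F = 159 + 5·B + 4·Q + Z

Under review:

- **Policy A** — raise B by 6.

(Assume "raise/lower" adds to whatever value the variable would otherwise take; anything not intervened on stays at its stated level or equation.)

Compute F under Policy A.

Policy A (B + 6):
  B = 67 + 6 = 73
  Q = 55
  Z = 71 + 6·73 − 6·55 = 179
  F = 159 + 5·73 + 4·55 + 179 = 923

923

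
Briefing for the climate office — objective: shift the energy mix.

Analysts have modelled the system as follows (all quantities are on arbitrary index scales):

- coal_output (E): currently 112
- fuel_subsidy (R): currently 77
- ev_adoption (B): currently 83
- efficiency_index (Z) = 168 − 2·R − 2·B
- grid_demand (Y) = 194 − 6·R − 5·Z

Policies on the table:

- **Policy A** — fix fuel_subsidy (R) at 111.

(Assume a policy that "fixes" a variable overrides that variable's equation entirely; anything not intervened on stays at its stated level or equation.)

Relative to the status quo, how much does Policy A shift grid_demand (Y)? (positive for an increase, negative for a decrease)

Baseline:
  R = 77
  B = 83
  Z = 168 − 2·77 − 2·83 = -152
  Y = 194 − 6·77 − 5·(-152) = 492
Policy A (R := 111):
  R = 111
  B = 83
  Z = 168 − 2·111 − 2·83 = -220
  Y = 194 − 6·111 − 5·(-220) = 628
Change in Y: 628 − 492 = 136

136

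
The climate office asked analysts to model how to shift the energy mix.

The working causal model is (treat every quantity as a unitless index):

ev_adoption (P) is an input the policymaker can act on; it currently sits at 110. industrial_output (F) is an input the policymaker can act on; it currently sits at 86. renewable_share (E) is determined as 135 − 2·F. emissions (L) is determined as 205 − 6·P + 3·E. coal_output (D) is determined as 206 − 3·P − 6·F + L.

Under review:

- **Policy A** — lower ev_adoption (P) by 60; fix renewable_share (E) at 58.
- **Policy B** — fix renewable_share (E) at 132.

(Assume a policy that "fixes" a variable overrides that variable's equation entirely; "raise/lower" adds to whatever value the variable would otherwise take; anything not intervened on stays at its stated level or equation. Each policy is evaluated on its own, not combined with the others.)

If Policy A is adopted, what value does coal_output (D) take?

Policy A (P − 60, E := 58):
  P = 110 − 60 = 50
  F = 86
  E = 58
  L = 205 − 6·50 + 3·58 = 79
  D = 206 − 3·50 − 6·86 + 79 = -381

-381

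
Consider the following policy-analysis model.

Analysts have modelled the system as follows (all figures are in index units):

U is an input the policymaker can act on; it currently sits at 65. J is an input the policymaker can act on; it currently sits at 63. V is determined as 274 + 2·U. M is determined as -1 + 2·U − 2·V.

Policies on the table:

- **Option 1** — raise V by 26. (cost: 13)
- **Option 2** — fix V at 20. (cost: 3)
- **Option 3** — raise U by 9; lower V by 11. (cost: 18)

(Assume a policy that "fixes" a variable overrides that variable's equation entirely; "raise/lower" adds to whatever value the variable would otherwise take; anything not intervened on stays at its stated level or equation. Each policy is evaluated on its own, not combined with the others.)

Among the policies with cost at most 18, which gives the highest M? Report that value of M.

89

Option 1 (V + 26):
  U = 65
  V = 274 + 2·65 (+26 from intervention) = 430
  M = -1 + 2·65 − 2·430 = -731
Option 2 (V := 20):
  U = 65
  V = 20
  M = -1 + 2·65 − 2·20 = 89
Option 3 (U + 9, V − 11):
  U = 65 + 9 = 74
  V = 274 + 2·74 (−11 from intervention) = 411
  M = -1 + 2·74 − 2·411 = -675
Comparing — Option 1: M=-731, Option 2: M=89, Option 3: M=-675. Highest is 89 (Option 2).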